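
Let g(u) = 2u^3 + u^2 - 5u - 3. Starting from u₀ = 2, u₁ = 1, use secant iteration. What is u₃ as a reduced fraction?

811/451

g(2) = 7, g(1) = -5. u₂ = 1 - (-5)·(1 - 2)/((-5) - 7) = 17/12.
g(1) = -5, g(17/12) = -2065/864. u₃ = (17/12) - (-2065/864)·((17/12) - 1)/((-2065/864) - (-5)) = 811/451.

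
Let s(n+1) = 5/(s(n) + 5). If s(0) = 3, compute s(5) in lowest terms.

s(1) = 5/(3 + 5) = 5/8.
s(2) = 5/(5/8 + 5) = 8/9.
s(3) = 5/(8/9 + 5) = 45/53.
s(4) = 5/(45/53 + 5) = 53/62.
s(5) = 5/(53/62 + 5) = 310/363.

310/363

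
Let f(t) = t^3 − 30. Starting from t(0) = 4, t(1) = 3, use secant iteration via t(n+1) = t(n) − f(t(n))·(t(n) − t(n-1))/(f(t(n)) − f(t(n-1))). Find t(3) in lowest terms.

f(4) = 34, f(3) = −3. t(2) = 3 − (−3)·(3 − 4)/((−3) − 34) = 114/37.
f(3) = −3, f(114/37) = −38046/50653. t(3) = (114/37) − (−38046/50653)·((114/37) − 3)/((−38046/50653) − (−3)) = 39340/12657.

39340/12657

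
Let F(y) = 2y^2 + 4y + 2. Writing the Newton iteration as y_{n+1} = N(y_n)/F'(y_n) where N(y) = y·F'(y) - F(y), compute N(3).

F'(y) = 4y + 4.
N(y) = y·F'(y) - F(y) = y·(4y + 4) - (2y^2 + 4y + 2) = 2y^2 - 2.
N(3) = 16.

16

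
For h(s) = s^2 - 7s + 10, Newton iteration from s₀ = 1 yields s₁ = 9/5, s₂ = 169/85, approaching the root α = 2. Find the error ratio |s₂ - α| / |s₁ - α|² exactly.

s₁ - α = 9/5 - 2 = -1/5, so |s₁ - α| = 1/5.
s₂ - α = 169/85 - 2 = -1/85, so |s₂ - α| = 1/85.
|s₁ - α|² = 1/25.
Ratio = (1/85) / (1/25) = 5/17.

5/17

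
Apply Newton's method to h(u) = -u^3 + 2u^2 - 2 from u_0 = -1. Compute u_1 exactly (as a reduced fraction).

-6/7

h'(u) = -3u^2 + 4u.
h(-1) = 1, h'(-1) = -7, so u_1 = (-1) - 1/(-7) = -6/7.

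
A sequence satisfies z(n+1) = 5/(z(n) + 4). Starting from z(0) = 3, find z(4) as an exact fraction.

z(1) = 5/(3 + 4) = 5/7.
z(2) = 5/(5/7 + 4) = 35/33.
z(3) = 5/(35/33 + 4) = 165/167.
z(4) = 5/(165/167 + 4) = 835/833.

835/833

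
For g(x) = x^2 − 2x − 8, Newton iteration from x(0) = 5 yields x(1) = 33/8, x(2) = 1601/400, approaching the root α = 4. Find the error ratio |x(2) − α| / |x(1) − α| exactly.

x(1) − α = 33/8 − 4 = 1/8, so |x(1) − α| = 1/8.
x(2) − α = 1601/400 − 4 = 1/400, so |x(2) − α| = 1/400.
Ratio = (1/400) / (1/8) = 1/50.

1/50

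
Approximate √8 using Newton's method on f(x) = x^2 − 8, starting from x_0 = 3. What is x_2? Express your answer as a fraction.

f'(x) = 2x.
f(3) = 1, f'(3) = 6, so x_1 = 3 − 1/6 = 17/6.
f(17/6) = 1/36, f'(17/6) = 17/3, so x_2 = (17/6) − (1/36)/(17/3) = 577/204.

577/204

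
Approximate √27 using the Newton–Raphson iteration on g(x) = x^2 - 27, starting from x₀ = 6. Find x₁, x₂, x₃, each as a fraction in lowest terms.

x₁ = 21/4, x₂ = 291/56, x₃ = 56451/10864

g'(x) = 2x.
g(6) = 9, g'(6) = 12, so x₁ = 6 - 9/12 = 21/4.
g(21/4) = 9/16, g'(21/4) = 21/2, so x₂ = (21/4) - (9/16)/(21/2) = 291/56.
g(291/56) = 9/3136, g'(291/56) = 291/28, so x₃ = (291/56) - (9/3136)/(291/28) = 56451/10864.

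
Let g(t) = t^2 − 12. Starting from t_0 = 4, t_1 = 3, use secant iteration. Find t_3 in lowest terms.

52/15

g(4) = 4, g(3) = −3. t_2 = 3 − (−3)·(3 − 4)/((−3) − 4) = 24/7.
g(3) = −3, g(24/7) = −12/49. t_3 = (24/7) − (−12/49)·((24/7) − 3)/((−12/49) − (−3)) = 52/15.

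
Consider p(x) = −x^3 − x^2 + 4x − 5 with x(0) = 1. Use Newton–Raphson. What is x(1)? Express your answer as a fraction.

p'(x) = −3x^2 − 2x + 4.
p(1) = −3, p'(1) = −1, so x(1) = 1 − (−3)/(−1) = −2.

−2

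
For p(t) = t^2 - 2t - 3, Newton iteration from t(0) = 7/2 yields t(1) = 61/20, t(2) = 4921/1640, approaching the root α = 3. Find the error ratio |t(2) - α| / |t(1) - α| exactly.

1/82

t(1) - α = 61/20 - 3 = 1/20, so |t(1) - α| = 1/20.
t(2) - α = 4921/1640 - 3 = 1/1640, so |t(2) - α| = 1/1640.
Ratio = (1/1640) / (1/20) = 1/82.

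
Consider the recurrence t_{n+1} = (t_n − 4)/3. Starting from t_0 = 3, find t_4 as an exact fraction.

t_1 = (3 − 4)/3 = −1/3.
t_2 = ((−1/3) − 4)/3 = −13/9.
t_3 = ((−13/9) − 4)/3 = −49/27.
t_4 = ((−49/27) − 4)/3 = −157/81.

−157/81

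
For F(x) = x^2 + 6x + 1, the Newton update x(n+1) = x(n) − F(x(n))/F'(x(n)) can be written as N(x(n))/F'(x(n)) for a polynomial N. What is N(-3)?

F'(x) = 2x + 6.
N(x) = x·F'(x) − F(x) = x·(2x + 6) − (x^2 + 6x + 1) = x^2 − 1.
N(-3) = 8.

8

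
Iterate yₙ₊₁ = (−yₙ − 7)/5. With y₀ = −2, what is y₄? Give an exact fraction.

−146/125

y₁ = (−(−2) − 7)/5 = −1.
y₂ = (−(−1) − 7)/5 = −6/5.
y₃ = (−(−6/5) − 7)/5 = −29/25.
y₄ = (−(−29/25) − 7)/5 = −146/125.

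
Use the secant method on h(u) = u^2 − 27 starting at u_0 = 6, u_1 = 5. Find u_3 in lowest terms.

h(6) = 9, h(5) = −2. u_2 = 5 − (−2)·(5 − 6)/((−2) − 9) = 57/11.
h(5) = −2, h(57/11) = −18/121. u_3 = (57/11) − (−18/121)·((57/11) − 5)/((−18/121) − (−2)) = 291/56.

291/56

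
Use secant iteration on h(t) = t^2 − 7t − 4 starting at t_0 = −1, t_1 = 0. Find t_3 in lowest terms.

h(−1) = 4, h(0) = −4. t_2 = 0 − (−4)·(0 − (−1))/((−4) − 4) = −1/2.
h(0) = −4, h(−1/2) = −1/4. t_3 = (−1/2) − (−1/4)·((−1/2) − 0)/((−1/4) − (−4)) = −8/15.

−8/15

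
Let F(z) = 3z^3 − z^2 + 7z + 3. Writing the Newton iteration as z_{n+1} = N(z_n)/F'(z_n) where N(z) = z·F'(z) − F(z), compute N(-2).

−55

F'(z) = 9z^2 − 2z + 7.
N(z) = z·F'(z) − F(z) = z·(9z^2 − 2z + 7) − (3z^3 − z^2 + 7z + 3) = 6z^3 − z^2 − 3.
N(-2) = −55.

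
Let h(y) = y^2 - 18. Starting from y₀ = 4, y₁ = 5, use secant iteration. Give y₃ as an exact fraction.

352/83

h(4) = -2, h(5) = 7. y₂ = 5 - 7·(5 - 4)/(7 - (-2)) = 38/9.
h(5) = 7, h(38/9) = -14/81. y₃ = (38/9) - (-14/81)·((38/9) - 5)/((-14/81) - 7) = 352/83.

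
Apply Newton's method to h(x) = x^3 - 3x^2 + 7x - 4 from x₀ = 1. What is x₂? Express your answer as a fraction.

h'(x) = 3x^2 - 6x + 7.
h(1) = 1, h'(1) = 4, so x₁ = 1 - 1/4 = 3/4.
h(3/4) = -1/64, h'(3/4) = 67/16, so x₂ = (3/4) - (-1/64)/(67/16) = 101/134.

101/134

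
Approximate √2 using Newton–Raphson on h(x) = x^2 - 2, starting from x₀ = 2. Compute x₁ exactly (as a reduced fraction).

h'(x) = 2x.
h(2) = 2, h'(2) = 4, so x₁ = 2 - 2/4 = 3/2.

3/2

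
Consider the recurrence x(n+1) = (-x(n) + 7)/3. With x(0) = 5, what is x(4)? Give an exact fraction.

145/81

x(1) = (-5 + 7)/3 = 2/3.
x(2) = (-(2/3) + 7)/3 = 19/9.
x(3) = (-(19/9) + 7)/3 = 44/27.
x(4) = (-(44/27) + 7)/3 = 145/81.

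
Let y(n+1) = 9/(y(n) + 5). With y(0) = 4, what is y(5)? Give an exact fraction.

y(1) = 9/(4 + 5) = 1.
y(2) = 9/(1 + 5) = 3/2.
y(3) = 9/(3/2 + 5) = 18/13.
y(4) = 9/(18/13 + 5) = 117/83.
y(5) = 9/(117/83 + 5) = 747/532.

747/532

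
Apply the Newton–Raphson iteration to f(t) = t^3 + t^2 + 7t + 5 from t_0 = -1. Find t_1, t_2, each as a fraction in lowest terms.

t_1 = -3/4, t_2 = -169/230

f'(t) = 3t^2 + 2t + 7.
f(-1) = -2, f'(-1) = 8, so t_1 = (-1) - (-2)/8 = -3/4.
f(-3/4) = -7/64, f'(-3/4) = 115/16, so t_2 = (-3/4) - (-7/64)/(115/16) = -169/230.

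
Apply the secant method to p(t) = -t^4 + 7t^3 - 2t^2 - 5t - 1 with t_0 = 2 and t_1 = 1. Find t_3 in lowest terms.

p(2) = 21, p(1) = -2. t_2 = 1 - (-2)·(1 - 2)/((-2) - 21) = 25/23.
p(1) = -2, p(25/23) = -336966/279841. t_3 = (25/23) - (-336966/279841)·((25/23) - 1)/((-336966/279841) - (-2)) = 67846/55679.

67846/55679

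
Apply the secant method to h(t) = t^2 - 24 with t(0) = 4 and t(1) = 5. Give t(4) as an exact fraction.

h(4) = -8, h(5) = 1. t(2) = 5 - 1·(5 - 4)/(1 - (-8)) = 44/9.
h(5) = 1, h(44/9) = -8/81. t(3) = (44/9) - (-8/81)·((44/9) - 5)/((-8/81) - 1) = 436/89.
h(44/9) = -8/81, h(436/89) = -8/7921. t(4) = (436/89) - (-8/7921)·((436/89) - (44/9))/((-8/7921) - (-8/81)) = 4801/980.

4801/980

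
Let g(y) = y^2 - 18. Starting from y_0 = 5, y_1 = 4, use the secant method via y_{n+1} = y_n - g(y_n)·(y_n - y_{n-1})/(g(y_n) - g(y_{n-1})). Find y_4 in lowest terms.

g(5) = 7, g(4) = -2. y_2 = 4 - (-2)·(4 - 5)/((-2) - 7) = 38/9.
g(4) = -2, g(38/9) = -14/81. y_3 = (38/9) - (-14/81)·((38/9) - 4)/((-14/81) - (-2)) = 157/37.
g(38/9) = -14/81, g(157/37) = 7/1369. y_4 = (157/37) - (7/1369)·((157/37) - (38/9))/((7/1369) - (-14/81)) = 11960/2819.

11960/2819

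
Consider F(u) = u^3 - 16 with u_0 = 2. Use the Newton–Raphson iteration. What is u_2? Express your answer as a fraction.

91/36

F'(u) = 3u^2.
F(2) = -8, F'(2) = 12, so u_1 = 2 - (-8)/12 = 8/3.
F(8/3) = 80/27, F'(8/3) = 64/3, so u_2 = (8/3) - (80/27)/(64/3) = 91/36.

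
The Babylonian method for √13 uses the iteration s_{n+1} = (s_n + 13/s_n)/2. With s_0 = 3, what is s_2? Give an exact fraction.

119/33

s_1 = (3 + 13/3)/2 = 11/3.
s_2 = (11/3 + 13/(11/3))/2 = 119/33.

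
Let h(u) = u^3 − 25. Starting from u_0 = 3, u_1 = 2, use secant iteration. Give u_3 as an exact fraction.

h(3) = 2, h(2) = −17. u_2 = 2 − (−17)·(2 − 3)/((−17) − 2) = 55/19.
h(2) = −17, h(55/19) = −5100/6859. u_3 = (55/19) − (−5100/6859)·((55/19) − 2)/((−5100/6859) − (−17)) = 19255/6559.

19255/6559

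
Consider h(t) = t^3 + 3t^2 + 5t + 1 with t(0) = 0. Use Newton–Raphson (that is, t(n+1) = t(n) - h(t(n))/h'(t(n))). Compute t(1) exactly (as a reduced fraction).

h'(t) = 3t^2 + 6t + 5.
h(0) = 1, h'(0) = 5, so t(1) = 0 - 1/5 = -1/5.

-1/5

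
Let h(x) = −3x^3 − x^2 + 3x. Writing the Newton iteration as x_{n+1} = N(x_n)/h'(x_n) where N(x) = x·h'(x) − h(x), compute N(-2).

44

h'(x) = −9x^2 − 2x + 3.
N(x) = x·h'(x) − h(x) = x·(−9x^2 − 2x + 3) − (−3x^3 − x^2 + 3x) = −6x^3 − x^2.
N(-2) = 44.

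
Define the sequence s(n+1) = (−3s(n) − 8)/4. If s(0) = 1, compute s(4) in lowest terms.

s(1) = (−3·1 − 8)/4 = −11/4.
s(2) = (−3·(−11/4) − 8)/4 = 1/16.
s(3) = (−3·(1/16) − 8)/4 = −131/64.
s(4) = (−3·(−131/64) − 8)/4 = −119/256.

−119/256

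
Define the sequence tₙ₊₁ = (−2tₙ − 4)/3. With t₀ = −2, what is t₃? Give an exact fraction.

t₁ = (−2·(−2) − 4)/3 = 0.
t₂ = (−2·0 − 4)/3 = −4/3.
t₃ = (−2·(−4/3) − 4)/3 = −4/9.

−4/9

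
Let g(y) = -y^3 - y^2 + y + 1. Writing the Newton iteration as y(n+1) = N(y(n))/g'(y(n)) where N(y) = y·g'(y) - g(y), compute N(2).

-21

g'(y) = -3y^2 - 2y + 1.
N(y) = y·g'(y) - g(y) = y·(-3y^2 - 2y + 1) - (-y^3 - y^2 + y + 1) = -2y^3 - y^2 - 1.
N(2) = -21.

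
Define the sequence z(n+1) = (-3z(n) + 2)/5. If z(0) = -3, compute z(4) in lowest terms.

z(1) = (-3·(-3) + 2)/5 = 11/5.
z(2) = (-3·(11/5) + 2)/5 = -23/25.
z(3) = (-3·(-23/25) + 2)/5 = 119/125.
z(4) = (-3·(119/125) + 2)/5 = -107/625.

-107/625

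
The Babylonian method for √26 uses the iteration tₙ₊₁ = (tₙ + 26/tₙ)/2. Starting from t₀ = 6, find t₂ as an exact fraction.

t₁ = (6 + 26/6)/2 = 31/6.
t₂ = (31/6 + 26/(31/6))/2 = 1897/372.

1897/372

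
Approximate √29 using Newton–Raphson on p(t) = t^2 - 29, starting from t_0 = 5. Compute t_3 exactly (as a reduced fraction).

p'(t) = 2t.
p(5) = -4, p'(5) = 10, so t_1 = 5 - (-4)/10 = 27/5.
p(27/5) = 4/25, p'(27/5) = 54/5, so t_2 = (27/5) - (4/25)/(54/5) = 727/135.
p(727/135) = 4/18225, p'(727/135) = 1454/135, so t_3 = (727/135) - (4/18225)/(1454/135) = 528527/98145.

528527/98145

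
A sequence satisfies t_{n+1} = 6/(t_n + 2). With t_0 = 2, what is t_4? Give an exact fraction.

78/47

t_1 = 6/(2 + 2) = 3/2.
t_2 = 6/(3/2 + 2) = 12/7.
t_3 = 6/(12/7 + 2) = 21/13.
t_4 = 6/(21/13 + 2) = 78/47.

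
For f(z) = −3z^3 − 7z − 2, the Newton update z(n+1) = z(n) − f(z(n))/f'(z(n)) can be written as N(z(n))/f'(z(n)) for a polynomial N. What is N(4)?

−382

f'(z) = −9z^2 − 7.
N(z) = z·f'(z) − f(z) = z·(−9z^2 − 7) − (−3z^3 − 7z − 2) = −6z^3 + 2.
N(4) = −382.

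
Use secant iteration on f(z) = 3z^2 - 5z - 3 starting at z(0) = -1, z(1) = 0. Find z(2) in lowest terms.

f(-1) = 5, f(0) = -3. z(2) = 0 - (-3)·(0 - (-1))/((-3) - 5) = -3/8.

-3/8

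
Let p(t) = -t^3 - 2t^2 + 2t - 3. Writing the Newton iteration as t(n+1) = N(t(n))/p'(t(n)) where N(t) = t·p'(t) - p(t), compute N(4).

p'(t) = -3t^2 - 4t + 2.
N(t) = t·p'(t) - p(t) = t·(-3t^2 - 4t + 2) - (-t^3 - 2t^2 + 2t - 3) = -2t^3 - 2t^2 + 3.
N(4) = -157.

-157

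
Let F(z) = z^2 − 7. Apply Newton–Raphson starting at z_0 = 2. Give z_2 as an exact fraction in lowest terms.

233/88

F'(z) = 2z.
F(2) = −3, F'(2) = 4, so z_1 = 2 − (−3)/4 = 11/4.
F(11/4) = 9/16, F'(11/4) = 11/2, so z_2 = (11/4) − (9/16)/(11/2) = 233/88.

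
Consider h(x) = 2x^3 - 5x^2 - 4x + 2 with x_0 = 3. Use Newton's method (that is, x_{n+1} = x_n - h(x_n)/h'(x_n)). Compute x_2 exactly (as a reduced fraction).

h'(x) = 6x^2 - 10x - 4.
h(3) = -1, h'(3) = 20, so x_1 = 3 - (-1)/20 = 61/20.
h(61/20) = 131/4000, h'(61/20) = 4263/200, so x_2 = (61/20) - (131/4000)/(4263/200) = 64978/21315.

64978/21315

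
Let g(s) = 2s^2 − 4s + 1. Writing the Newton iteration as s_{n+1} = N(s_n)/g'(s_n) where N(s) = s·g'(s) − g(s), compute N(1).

g'(s) = 4s − 4.
N(s) = s·g'(s) − g(s) = s·(4s − 4) − (2s^2 − 4s + 1) = 2s^2 − 1.
N(1) = 1.

1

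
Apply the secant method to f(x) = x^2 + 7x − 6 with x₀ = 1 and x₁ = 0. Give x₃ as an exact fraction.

f(1) = 2, f(0) = −6. x₂ = 0 − (−6)·(0 − 1)/((−6) − 2) = 3/4.
f(0) = −6, f(3/4) = −3/16. x₃ = (3/4) − (−3/16)·((3/4) − 0)/((−3/16) − (−6)) = 24/31.

24/31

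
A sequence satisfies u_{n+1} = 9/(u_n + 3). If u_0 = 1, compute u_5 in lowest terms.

u_1 = 9/(1 + 3) = 9/4.
u_2 = 9/(9/4 + 3) = 12/7.
u_3 = 9/(12/7 + 3) = 21/11.
u_4 = 9/(21/11 + 3) = 11/6.
u_5 = 9/(11/6 + 3) = 54/29.

54/29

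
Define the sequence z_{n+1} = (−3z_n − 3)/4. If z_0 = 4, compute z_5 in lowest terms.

z_1 = (−3·4 − 3)/4 = −15/4.
z_2 = (−3·(−15/4) − 3)/4 = 33/16.
z_3 = (−3·(33/16) − 3)/4 = −147/64.
z_4 = (−3·(−147/64) − 3)/4 = 249/256.
z_5 = (−3·(249/256) − 3)/4 = −1515/1024.

−1515/1024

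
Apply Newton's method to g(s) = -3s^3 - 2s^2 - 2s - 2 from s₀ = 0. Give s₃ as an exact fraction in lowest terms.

g'(s) = -9s^2 - 4s - 2.
g(0) = -2, g'(0) = -2, so s₁ = 0 - (-2)/(-2) = -1.
g(-1) = 1, g'(-1) = -7, so s₂ = (-1) - 1/(-7) = -6/7.
g(-6/7) = 46/343, g'(-6/7) = -254/49, so s₃ = (-6/7) - (46/343)/(-254/49) = -739/889.

-739/889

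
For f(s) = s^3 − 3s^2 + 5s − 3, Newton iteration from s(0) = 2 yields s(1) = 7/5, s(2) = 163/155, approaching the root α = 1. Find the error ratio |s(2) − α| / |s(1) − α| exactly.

s(1) − α = 7/5 − 1 = 2/5, so |s(1) − α| = 2/5.
s(2) − α = 163/155 − 1 = 8/155, so |s(2) − α| = 8/155.
Ratio = (8/155) / (2/5) = 4/31.

4/31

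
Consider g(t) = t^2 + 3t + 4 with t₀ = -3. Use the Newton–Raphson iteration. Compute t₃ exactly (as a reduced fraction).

g'(t) = 2t + 3.
g(-3) = 4, g'(-3) = -3, so t₁ = (-3) - 4/(-3) = -5/3.
g(-5/3) = 16/9, g'(-5/3) = -1/3, so t₂ = (-5/3) - (16/9)/(-1/3) = 11/3.
g(11/3) = 256/9, g'(11/3) = 31/3, so t₃ = (11/3) - (256/9)/(31/3) = 85/93.

85/93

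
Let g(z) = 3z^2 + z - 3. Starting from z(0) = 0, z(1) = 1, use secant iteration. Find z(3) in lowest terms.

g(0) = -3, g(1) = 1. z(2) = 1 - 1·(1 - 0)/(1 - (-3)) = 3/4.
g(1) = 1, g(3/4) = -9/16. z(3) = (3/4) - (-9/16)·((3/4) - 1)/((-9/16) - 1) = 21/25.

21/25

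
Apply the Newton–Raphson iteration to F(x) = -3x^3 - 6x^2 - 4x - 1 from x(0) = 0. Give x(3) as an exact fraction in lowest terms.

-19651/24025

F'(x) = -9x^2 - 12x - 4.
F(0) = -1, F'(0) = -4, so x(1) = 0 - (-1)/(-4) = -1/4.
F(-1/4) = -21/64, F'(-1/4) = -25/16, so x(2) = (-1/4) - (-21/64)/(-25/16) = -23/50.
F(-23/50) = -17199/125000, F'(-23/50) = -961/2500, so x(3) = (-23/50) - (-17199/125000)/(-961/2500) = -19651/24025.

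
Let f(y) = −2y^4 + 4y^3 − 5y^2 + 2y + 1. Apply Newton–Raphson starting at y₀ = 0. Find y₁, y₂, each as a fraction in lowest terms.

f'(y) = −8y^3 + 12y^2 − 10y + 2.
f(0) = 1, f'(0) = 2, so y₁ = 0 − 1/2 = −1/2.
f(−1/2) = −15/8, f'(−1/2) = 11, so y₂ = (−1/2) − (−15/8)/11 = −29/88.

y₁ = −1/2, y₂ = −29/88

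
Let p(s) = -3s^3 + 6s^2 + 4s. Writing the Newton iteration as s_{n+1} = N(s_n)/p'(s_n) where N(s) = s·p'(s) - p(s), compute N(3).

p'(s) = -9s^2 + 12s + 4.
N(s) = s·p'(s) - p(s) = s·(-9s^2 + 12s + 4) - (-3s^3 + 6s^2 + 4s) = -6s^3 + 6s^2.
N(3) = -108.

-108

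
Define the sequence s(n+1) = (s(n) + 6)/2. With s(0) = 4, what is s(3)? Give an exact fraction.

s(1) = (4 + 6)/2 = 5.
s(2) = (5 + 6)/2 = 11/2.
s(3) = ((11/2) + 6)/2 = 23/4.

23/4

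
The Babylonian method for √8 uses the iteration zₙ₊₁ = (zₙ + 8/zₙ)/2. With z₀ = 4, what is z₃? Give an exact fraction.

577/204

z₁ = (4 + 8/4)/2 = 3.
z₂ = (3 + 8/3)/2 = 17/6.
z₃ = (17/6 + 8/(17/6))/2 = 577/204.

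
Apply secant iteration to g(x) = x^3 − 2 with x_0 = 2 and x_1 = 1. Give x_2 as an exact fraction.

g(2) = 6, g(1) = −1. x_2 = 1 − (−1)·(1 − 2)/((−1) − 6) = 8/7.

8/7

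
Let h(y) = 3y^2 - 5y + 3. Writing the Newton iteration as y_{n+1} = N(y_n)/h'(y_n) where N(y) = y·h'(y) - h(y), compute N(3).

h'(y) = 6y - 5.
N(y) = y·h'(y) - h(y) = y·(6y - 5) - (3y^2 - 5y + 3) = 3y^2 - 3.
N(3) = 24.

24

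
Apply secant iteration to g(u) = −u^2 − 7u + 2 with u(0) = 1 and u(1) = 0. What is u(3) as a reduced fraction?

8/29

g(1) = −6, g(0) = 2. u(2) = 0 − 2·(0 − 1)/(2 − (−6)) = 1/4.
g(0) = 2, g(1/4) = 3/16. u(3) = (1/4) − (3/16)·((1/4) − 0)/((3/16) − 2) = 8/29.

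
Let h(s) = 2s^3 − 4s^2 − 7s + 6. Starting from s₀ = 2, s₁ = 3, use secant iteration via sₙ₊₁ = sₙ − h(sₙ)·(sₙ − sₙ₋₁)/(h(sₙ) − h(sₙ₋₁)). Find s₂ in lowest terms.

30/11

h(2) = −8, h(3) = 3. s₂ = 3 − 3·(3 − 2)/(3 − (−8)) = 30/11.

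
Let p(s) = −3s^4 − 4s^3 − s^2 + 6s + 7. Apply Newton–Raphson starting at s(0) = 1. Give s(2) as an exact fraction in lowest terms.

p'(s) = −12s^3 − 12s^2 − 2s + 6.
p(1) = 5, p'(1) = −20, so s(1) = 1 − 5/(−20) = 5/4.
p(5/4) = −563/256, p'(5/4) = −619/16, so s(2) = (5/4) − (−563/256)/(−619/16) = 11817/9904.

11817/9904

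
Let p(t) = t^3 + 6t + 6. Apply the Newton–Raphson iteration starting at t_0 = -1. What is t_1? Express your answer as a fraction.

p'(t) = 3t^2 + 6.
p(-1) = -1, p'(-1) = 9, so t_1 = (-1) - (-1)/9 = -8/9.

-8/9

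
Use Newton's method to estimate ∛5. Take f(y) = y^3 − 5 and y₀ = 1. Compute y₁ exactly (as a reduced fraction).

f'(y) = 3y^2.
f(1) = −4, f'(1) = 3, so y₁ = 1 − (−4)/3 = 7/3.

7/3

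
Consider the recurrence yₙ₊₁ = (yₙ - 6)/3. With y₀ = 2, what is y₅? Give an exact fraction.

-724/243

y₁ = (2 - 6)/3 = -4/3.
y₂ = ((-4/3) - 6)/3 = -22/9.
y₃ = ((-22/9) - 6)/3 = -76/27.
y₄ = ((-76/27) - 6)/3 = -238/81.
y₅ = ((-238/81) - 6)/3 = -724/243.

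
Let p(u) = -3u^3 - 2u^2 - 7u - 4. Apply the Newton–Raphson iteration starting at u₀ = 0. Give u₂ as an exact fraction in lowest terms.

p'(u) = -9u^2 - 4u - 7.
p(0) = -4, p'(0) = -7, so u₁ = 0 - (-4)/(-7) = -4/7.
p(-4/7) = -32/343, p'(-4/7) = -375/49, so u₂ = (-4/7) - (-32/343)/(-375/49) = -1532/2625.

-1532/2625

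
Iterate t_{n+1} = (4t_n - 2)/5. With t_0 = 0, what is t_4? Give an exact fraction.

-738/625

t_1 = (4·0 - 2)/5 = -2/5.
t_2 = (4·(-2/5) - 2)/5 = -18/25.
t_3 = (4·(-18/25) - 2)/5 = -122/125.
t_4 = (4·(-122/125) - 2)/5 = -738/625.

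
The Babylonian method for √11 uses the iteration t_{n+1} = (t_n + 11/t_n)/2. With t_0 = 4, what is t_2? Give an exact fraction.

t_1 = (4 + 11/4)/2 = 27/8.
t_2 = (27/8 + 11/(27/8))/2 = 1433/432.

1433/432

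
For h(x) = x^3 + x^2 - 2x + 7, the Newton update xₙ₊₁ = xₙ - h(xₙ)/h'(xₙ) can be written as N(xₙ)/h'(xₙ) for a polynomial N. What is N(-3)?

-52

h'(x) = 3x^2 + 2x - 2.
N(x) = x·h'(x) - h(x) = x·(3x^2 + 2x - 2) - (x^3 + x^2 - 2x + 7) = 2x^3 + x^2 - 7.
N(-3) = -52.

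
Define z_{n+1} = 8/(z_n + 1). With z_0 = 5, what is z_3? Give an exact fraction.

z_1 = 8/(5 + 1) = 4/3.
z_2 = 8/(4/3 + 1) = 24/7.
z_3 = 8/(24/7 + 1) = 56/31.

56/31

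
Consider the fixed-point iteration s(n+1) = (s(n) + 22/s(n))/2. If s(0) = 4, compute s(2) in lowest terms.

713/152

s(1) = (4 + 22/4)/2 = 19/4.
s(2) = (19/4 + 22/(19/4))/2 = 713/152.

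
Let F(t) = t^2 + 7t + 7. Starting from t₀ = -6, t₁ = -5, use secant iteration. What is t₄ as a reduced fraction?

F(-6) = 1, F(-5) = -3. t₂ = (-5) - (-3)·((-5) - (-6))/((-3) - 1) = -23/4.
F(-5) = -3, F(-23/4) = -3/16. t₃ = (-23/4) - (-3/16)·((-23/4) - (-5))/((-3/16) - (-3)) = -29/5.
F(-23/4) = -3/16, F(-29/5) = 1/25. t₄ = (-29/5) - (1/25)·((-29/5) - (-23/4))/((1/25) - (-3/16)) = -527/91.

-527/91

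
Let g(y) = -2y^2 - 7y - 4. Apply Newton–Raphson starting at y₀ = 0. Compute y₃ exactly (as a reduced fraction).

-159652/221991

g'(y) = -4y - 7.
g(0) = -4, g'(0) = -7, so y₁ = 0 - (-4)/(-7) = -4/7.
g(-4/7) = -32/49, g'(-4/7) = -33/7, so y₂ = (-4/7) - (-32/49)/(-33/7) = -164/231.
g(-164/231) = -2048/53361, g'(-164/231) = -961/231, so y₃ = (-164/231) - (-2048/53361)/(-961/231) = -159652/221991.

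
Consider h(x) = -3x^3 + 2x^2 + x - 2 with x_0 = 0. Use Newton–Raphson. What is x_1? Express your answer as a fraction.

2

h'(x) = -9x^2 + 4x + 1.
h(0) = -2, h'(0) = 1, so x_1 = 0 - (-2)/1 = 2.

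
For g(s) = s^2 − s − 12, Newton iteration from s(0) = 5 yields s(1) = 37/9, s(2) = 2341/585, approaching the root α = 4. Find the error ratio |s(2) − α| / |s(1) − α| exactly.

s(1) − α = 37/9 − 4 = 1/9, so |s(1) − α| = 1/9.
s(2) − α = 2341/585 − 4 = 1/585, so |s(2) − α| = 1/585.
Ratio = (1/585) / (1/9) = 1/65.

1/65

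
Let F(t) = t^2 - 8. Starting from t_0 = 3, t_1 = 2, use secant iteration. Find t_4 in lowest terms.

F(3) = 1, F(2) = -4. t_2 = 2 - (-4)·(2 - 3)/((-4) - 1) = 14/5.
F(2) = -4, F(14/5) = -4/25. t_3 = (14/5) - (-4/25)·((14/5) - 2)/((-4/25) - (-4)) = 17/6.
F(14/5) = -4/25, F(17/6) = 1/36. t_4 = (17/6) - (1/36)·((17/6) - (14/5))/((1/36) - (-4/25)) = 478/169.

478/169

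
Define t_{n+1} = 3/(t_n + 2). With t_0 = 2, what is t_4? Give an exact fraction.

t_1 = 3/(2 + 2) = 3/4.
t_2 = 3/(3/4 + 2) = 12/11.
t_3 = 3/(12/11 + 2) = 33/34.
t_4 = 3/(33/34 + 2) = 102/101.

102/101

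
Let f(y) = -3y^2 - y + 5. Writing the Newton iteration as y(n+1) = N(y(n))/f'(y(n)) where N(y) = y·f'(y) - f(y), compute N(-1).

-8

f'(y) = -6y - 1.
N(y) = y·f'(y) - f(y) = y·(-6y - 1) - (-3y^2 - y + 5) = -3y^2 - 5.
N(-1) = -8.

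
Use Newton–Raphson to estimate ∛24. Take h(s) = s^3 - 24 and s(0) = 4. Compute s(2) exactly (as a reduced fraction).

h'(s) = 3s^2.
h(4) = 40, h'(4) = 48, so s(1) = 4 - 40/48 = 19/6.
h(19/6) = 1675/216, h'(19/6) = 361/12, so s(2) = (19/6) - (1675/216)/(361/12) = 9451/3249.

9451/3249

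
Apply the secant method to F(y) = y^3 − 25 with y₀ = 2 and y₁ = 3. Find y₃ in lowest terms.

F(2) = −17, F(3) = 2. y₂ = 3 − 2·(3 − 2)/(2 − (−17)) = 55/19.
F(3) = 2, F(55/19) = −5100/6859. y₃ = (55/19) − (−5100/6859)·((55/19) − 3)/((−5100/6859) − 2) = 27505/9409.

27505/9409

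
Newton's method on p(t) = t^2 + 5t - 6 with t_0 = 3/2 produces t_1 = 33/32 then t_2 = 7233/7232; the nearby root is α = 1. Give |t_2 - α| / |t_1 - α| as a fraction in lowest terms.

1/226

t_1 - α = 33/32 - 1 = 1/32, so |t_1 - α| = 1/32.
t_2 - α = 7233/7232 - 1 = 1/7232, so |t_2 - α| = 1/7232.
Ratio = (1/7232) / (1/32) = 1/226.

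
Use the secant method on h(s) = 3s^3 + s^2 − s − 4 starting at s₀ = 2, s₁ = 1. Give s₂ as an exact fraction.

h(2) = 22, h(1) = −1. s₂ = 1 − (−1)·(1 − 2)/((−1) − 22) = 24/23.

24/23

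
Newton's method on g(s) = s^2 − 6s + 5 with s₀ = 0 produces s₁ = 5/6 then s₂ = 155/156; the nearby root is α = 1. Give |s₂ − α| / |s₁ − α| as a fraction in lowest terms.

s₁ − α = 5/6 − 1 = −1/6, so |s₁ − α| = 1/6.
s₂ − α = 155/156 − 1 = −1/156, so |s₂ − α| = 1/156.
Ratio = (1/156) / (1/6) = 1/26.

1/26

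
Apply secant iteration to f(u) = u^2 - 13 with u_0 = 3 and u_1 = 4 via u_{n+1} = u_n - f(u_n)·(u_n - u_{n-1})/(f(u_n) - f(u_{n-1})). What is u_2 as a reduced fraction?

25/7

f(3) = -4, f(4) = 3. u_2 = 4 - 3·(4 - 3)/(3 - (-4)) = 25/7.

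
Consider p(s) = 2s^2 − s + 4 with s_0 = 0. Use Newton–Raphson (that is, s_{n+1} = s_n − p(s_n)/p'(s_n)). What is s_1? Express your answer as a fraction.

4

p'(s) = 4s − 1.
p(0) = 4, p'(0) = −1, so s_1 = 0 − 4/(−1) = 4.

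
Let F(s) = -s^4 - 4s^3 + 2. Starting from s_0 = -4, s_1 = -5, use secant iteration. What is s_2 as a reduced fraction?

F(-4) = 2, F(-5) = -123. s_2 = (-5) - (-123)·((-5) - (-4))/((-123) - 2) = -502/125.

-502/125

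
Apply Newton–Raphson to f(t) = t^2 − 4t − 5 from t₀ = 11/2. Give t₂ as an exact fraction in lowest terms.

23801/4760

f'(t) = 2t − 4.
f(11/2) = 13/4, f'(11/2) = 7, so t₁ = (11/2) − (13/4)/7 = 141/28.
f(141/28) = 169/784, f'(141/28) = 85/14, so t₂ = (141/28) − (169/784)/(85/14) = 23801/4760.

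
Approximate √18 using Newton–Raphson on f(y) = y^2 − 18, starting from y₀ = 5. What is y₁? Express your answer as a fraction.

f'(y) = 2y.
f(5) = 7, f'(5) = 10, so y₁ = 5 − 7/10 = 43/10.

43/10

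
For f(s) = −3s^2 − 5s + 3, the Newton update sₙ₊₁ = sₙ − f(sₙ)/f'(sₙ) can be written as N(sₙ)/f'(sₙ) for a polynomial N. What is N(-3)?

f'(s) = −6s − 5.
N(s) = s·f'(s) − f(s) = s·(−6s − 5) − (−3s^2 − 5s + 3) = −3s^2 − 3.
N(-3) = −30.

−30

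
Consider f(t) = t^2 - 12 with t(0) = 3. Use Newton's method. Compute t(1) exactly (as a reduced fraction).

7/2

f'(t) = 2t.
f(3) = -3, f'(3) = 6, so t(1) = 3 - (-3)/6 = 7/2.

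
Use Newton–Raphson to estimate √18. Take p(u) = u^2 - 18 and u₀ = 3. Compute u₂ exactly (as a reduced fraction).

17/4

p'(u) = 2u.
p(3) = -9, p'(3) = 6, so u₁ = 3 - (-9)/6 = 9/2.
p(9/2) = 9/4, p'(9/2) = 9, so u₂ = (9/2) - (9/4)/9 = 17/4.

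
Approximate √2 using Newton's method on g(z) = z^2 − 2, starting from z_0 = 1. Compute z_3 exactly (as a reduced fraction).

577/408

g'(z) = 2z.
g(1) = −1, g'(1) = 2, so z_1 = 1 − (−1)/2 = 3/2.
g(3/2) = 1/4, g'(3/2) = 3, so z_2 = (3/2) − (1/4)/3 = 17/12.
g(17/12) = 1/144, g'(17/12) = 17/6, so z_3 = (17/12) − (1/144)/(17/6) = 577/408.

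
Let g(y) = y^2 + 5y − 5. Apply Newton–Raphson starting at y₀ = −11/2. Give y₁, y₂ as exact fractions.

g'(y) = 2y + 5.
g(−11/2) = −9/4, g'(−11/2) = −6, so y₁ = (−11/2) − (−9/4)/(−6) = −47/8.
g(−47/8) = 9/64, g'(−47/8) = −27/4, so y₂ = (−47/8) − (9/64)/(−27/4) = −281/48.

y₁ = −47/8, y₂ = −281/48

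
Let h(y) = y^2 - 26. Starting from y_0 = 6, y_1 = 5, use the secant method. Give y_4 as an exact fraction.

h(6) = 10, h(5) = -1. y_2 = 5 - (-1)·(5 - 6)/((-1) - 10) = 56/11.
h(5) = -1, h(56/11) = -10/121. y_3 = (56/11) - (-10/121)·((56/11) - 5)/((-10/121) - (-1)) = 566/111.
h(56/11) = -10/121, h(566/111) = 10/12321. y_4 = (566/111) - (10/12321)·((566/111) - (56/11))/((10/12321) - (-10/121)) = 31721/6221.

31721/6221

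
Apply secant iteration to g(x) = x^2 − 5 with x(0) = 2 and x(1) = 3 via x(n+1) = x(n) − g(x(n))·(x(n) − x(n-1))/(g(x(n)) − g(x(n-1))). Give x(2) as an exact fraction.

g(2) = −1, g(3) = 4. x(2) = 3 − 4·(3 − 2)/(4 − (−1)) = 11/5.

11/5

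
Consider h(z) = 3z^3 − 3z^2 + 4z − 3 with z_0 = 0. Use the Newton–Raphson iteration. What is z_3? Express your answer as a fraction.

h'(z) = 9z^2 − 6z + 4.
h(0) = −3, h'(0) = 4, so z_1 = 0 − (−3)/4 = 3/4.
h(3/4) = −27/64, h'(3/4) = 73/16, so z_2 = (3/4) − (−27/64)/(73/16) = 123/146.
h(123/146) = 107163/3112136, h'(123/146) = 113677/21316, so z_3 = (123/146) − (107163/3112136)/(113677/21316) = 6937554/8298421.

6937554/8298421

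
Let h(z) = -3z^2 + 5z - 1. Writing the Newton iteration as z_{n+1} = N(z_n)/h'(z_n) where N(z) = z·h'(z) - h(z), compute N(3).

h'(z) = -6z + 5.
N(z) = z·h'(z) - h(z) = z·(-6z + 5) - (-3z^2 + 5z - 1) = -3z^2 + 1.
N(3) = -26.

-26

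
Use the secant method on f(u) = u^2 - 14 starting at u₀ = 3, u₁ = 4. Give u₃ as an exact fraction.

101/27

f(3) = -5, f(4) = 2. u₂ = 4 - 2·(4 - 3)/(2 - (-5)) = 26/7.
f(4) = 2, f(26/7) = -10/49. u₃ = (26/7) - (-10/49)·((26/7) - 4)/((-10/49) - 2) = 101/27.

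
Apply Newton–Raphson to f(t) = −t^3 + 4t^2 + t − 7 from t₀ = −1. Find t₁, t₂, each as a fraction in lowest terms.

t₁ = −13/10, t₂ = −9077/7235

f'(t) = −3t^2 + 8t + 1.
f(−1) = −3, f'(−1) = −10, so t₁ = (−1) − (−3)/(−10) = −13/10.
f(−13/10) = 657/1000, f'(−13/10) = −1447/100, so t₂ = (−13/10) − (657/1000)/(−1447/100) = −9077/7235.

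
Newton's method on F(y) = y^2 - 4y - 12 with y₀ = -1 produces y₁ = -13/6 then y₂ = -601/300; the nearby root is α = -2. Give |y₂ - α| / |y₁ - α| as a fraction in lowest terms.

1/50

y₁ - α = -13/6 - (-2) = -13/6 + 2 = -1/6, so |y₁ - α| = 1/6.
y₂ - α = -601/300 - (-2) = -601/300 + 2 = -1/300, so |y₂ - α| = 1/300.
Ratio = (1/300) / (1/6) = 1/50.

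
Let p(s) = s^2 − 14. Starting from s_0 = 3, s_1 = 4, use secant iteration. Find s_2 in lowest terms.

p(3) = −5, p(4) = 2. s_2 = 4 − 2·(4 − 3)/(2 − (−5)) = 26/7.

26/7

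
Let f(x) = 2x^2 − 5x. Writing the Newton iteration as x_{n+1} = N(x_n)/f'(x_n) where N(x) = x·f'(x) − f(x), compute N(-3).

18

f'(x) = 4x − 5.
N(x) = x·f'(x) − f(x) = x·(4x − 5) − (2x^2 − 5x) = 2x^2.
N(-3) = 18.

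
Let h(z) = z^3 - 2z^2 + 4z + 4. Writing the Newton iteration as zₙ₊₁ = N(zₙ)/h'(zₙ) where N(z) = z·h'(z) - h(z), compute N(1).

h'(z) = 3z^2 - 4z + 4.
N(z) = z·h'(z) - h(z) = z·(3z^2 - 4z + 4) - (z^3 - 2z^2 + 4z + 4) = 2z^3 - 2z^2 - 4.
N(1) = -4.

-4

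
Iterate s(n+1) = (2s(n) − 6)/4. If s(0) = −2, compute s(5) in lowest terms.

s(1) = (2·(−2) − 6)/4 = −5/2.
s(2) = (2·(−5/2) − 6)/4 = −11/4.
s(3) = (2·(−11/4) − 6)/4 = −23/8.
s(4) = (2·(−23/8) − 6)/4 = −47/16.
s(5) = (2·(−47/16) − 6)/4 = −95/32.

−95/32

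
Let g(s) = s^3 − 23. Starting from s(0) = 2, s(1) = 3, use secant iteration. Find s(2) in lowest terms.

g(2) = −15, g(3) = 4. s(2) = 3 − 4·(3 − 2)/(4 − (−15)) = 53/19.

53/19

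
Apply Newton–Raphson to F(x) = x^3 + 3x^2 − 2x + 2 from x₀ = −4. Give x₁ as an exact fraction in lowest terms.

−41/11

F'(x) = 3x^2 + 6x − 2.
F(−4) = −6, F'(−4) = 22, so x₁ = (−4) − (−6)/22 = −41/11.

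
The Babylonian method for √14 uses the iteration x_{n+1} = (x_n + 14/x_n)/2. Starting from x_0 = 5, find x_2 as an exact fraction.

2921/780

x_1 = (5 + 14/5)/2 = 39/10.
x_2 = (39/10 + 14/(39/10))/2 = 2921/780.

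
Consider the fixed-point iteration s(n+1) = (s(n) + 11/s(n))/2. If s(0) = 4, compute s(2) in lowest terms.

1433/432

s(1) = (4 + 11/4)/2 = 27/8.
s(2) = (27/8 + 11/(27/8))/2 = 1433/432.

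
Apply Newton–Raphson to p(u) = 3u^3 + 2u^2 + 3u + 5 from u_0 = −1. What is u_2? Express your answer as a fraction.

p'(u) = 9u^2 + 4u + 3.
p(−1) = 1, p'(−1) = 8, so u_1 = (−1) − 1/8 = −9/8.
p(−9/8) = −59/512, p'(−9/8) = 633/64, so u_2 = (−9/8) − (−59/512)/(633/64) = −2819/2532.

−2819/2532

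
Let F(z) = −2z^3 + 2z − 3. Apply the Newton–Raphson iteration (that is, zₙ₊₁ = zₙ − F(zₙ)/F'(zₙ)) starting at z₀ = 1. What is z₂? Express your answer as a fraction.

F'(z) = −6z^2 + 2.
F(1) = −3, F'(1) = −4, so z₁ = 1 − (−3)/(−4) = 1/4.
F(1/4) = −81/32, F'(1/4) = 13/8, so z₂ = (1/4) − (−81/32)/(13/8) = 47/26.

47/26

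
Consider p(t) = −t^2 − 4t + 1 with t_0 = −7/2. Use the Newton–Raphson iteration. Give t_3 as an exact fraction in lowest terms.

−9204625/2172912

p'(t) = −2t − 4.
p(−7/2) = 11/4, p'(−7/2) = 3, so t_1 = (−7/2) − (11/4)/3 = −53/12.
p(−53/12) = −121/144, p'(−53/12) = 29/6, so t_2 = (−53/12) − (−121/144)/(29/6) = −2953/696.
p(−2953/696) = −14641/484416, p'(−2953/696) = 1561/348, so t_3 = (−2953/696) − (−14641/484416)/(1561/348) = −9204625/2172912.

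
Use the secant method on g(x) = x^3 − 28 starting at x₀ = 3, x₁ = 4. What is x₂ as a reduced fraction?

112/37

g(3) = −1, g(4) = 36. x₂ = 4 − 36·(4 − 3)/(36 − (−1)) = 112/37.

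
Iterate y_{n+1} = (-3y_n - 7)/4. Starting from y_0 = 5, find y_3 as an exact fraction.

-113/32

y_1 = (-3·5 - 7)/4 = -11/2.
y_2 = (-3·(-11/2) - 7)/4 = 19/8.
y_3 = (-3·(19/8) - 7)/4 = -113/32.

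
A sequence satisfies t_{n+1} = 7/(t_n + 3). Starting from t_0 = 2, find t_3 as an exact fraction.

t_1 = 7/(2 + 3) = 7/5.
t_2 = 7/(7/5 + 3) = 35/22.
t_3 = 7/(35/22 + 3) = 154/101.

154/101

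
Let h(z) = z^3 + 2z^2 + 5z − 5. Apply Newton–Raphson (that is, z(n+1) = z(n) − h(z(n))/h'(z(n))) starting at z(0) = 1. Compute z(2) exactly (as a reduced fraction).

h'(z) = 3z^2 + 4z + 5.
h(1) = 3, h'(1) = 12, so z(1) = 1 − 3/12 = 3/4.
h(3/4) = 19/64, h'(3/4) = 155/16, so z(2) = (3/4) − (19/64)/(155/16) = 223/310.

223/310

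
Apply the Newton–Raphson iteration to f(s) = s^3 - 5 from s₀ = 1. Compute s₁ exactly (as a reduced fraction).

f'(s) = 3s^2.
f(1) = -4, f'(1) = 3, so s₁ = 1 - (-4)/3 = 7/3.

7/3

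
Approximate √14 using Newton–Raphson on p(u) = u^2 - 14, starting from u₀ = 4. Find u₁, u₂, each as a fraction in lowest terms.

p'(u) = 2u.
p(4) = 2, p'(4) = 8, so u₁ = 4 - 2/8 = 15/4.
p(15/4) = 1/16, p'(15/4) = 15/2, so u₂ = (15/4) - (1/16)/(15/2) = 449/120.

u₁ = 15/4, u₂ = 449/120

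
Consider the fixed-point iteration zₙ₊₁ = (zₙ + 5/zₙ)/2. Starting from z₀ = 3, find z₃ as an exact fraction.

2207/987

z₁ = (3 + 5/3)/2 = 7/3.
z₂ = (7/3 + 5/(7/3))/2 = 47/21.
z₃ = (47/21 + 5/(47/21))/2 = 2207/987.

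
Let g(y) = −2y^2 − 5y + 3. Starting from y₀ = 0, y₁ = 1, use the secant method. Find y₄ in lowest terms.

g(0) = 3, g(1) = −4. y₂ = 1 − (−4)·(1 − 0)/((−4) − 3) = 3/7.
g(1) = −4, g(3/7) = 24/49. y₃ = (3/7) − (24/49)·((3/7) − 1)/((24/49) − (−4)) = 27/55.
g(3/7) = 24/49, g(27/55) = 192/3025. y₄ = (27/55) − (192/3025)·((27/55) − (3/7))/((192/3025) − (24/49)) = 1317/2633.

1317/2633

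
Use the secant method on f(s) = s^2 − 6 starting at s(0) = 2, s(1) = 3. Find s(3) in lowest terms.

22/9

f(2) = −2, f(3) = 3. s(2) = 3 − 3·(3 − 2)/(3 − (−2)) = 12/5.
f(3) = 3, f(12/5) = −6/25. s(3) = (12/5) − (−6/25)·((12/5) − 3)/((−6/25) − 3) = 22/9.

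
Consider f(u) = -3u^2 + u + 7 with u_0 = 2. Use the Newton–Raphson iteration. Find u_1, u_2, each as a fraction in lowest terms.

u_1 = 19/11, u_2 = 1930/1133

f'(u) = -6u + 1.
f(2) = -3, f'(2) = -11, so u_1 = 2 - (-3)/(-11) = 19/11.
f(19/11) = -27/121, f'(19/11) = -103/11, so u_2 = (19/11) - (-27/121)/(-103/11) = 1930/1133.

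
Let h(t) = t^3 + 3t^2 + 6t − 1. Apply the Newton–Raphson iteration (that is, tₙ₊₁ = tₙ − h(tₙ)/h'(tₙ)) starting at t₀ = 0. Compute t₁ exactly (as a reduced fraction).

h'(t) = 3t^2 + 6t + 6.
h(0) = −1, h'(0) = 6, so t₁ = 0 − (−1)/6 = 1/6.

1/6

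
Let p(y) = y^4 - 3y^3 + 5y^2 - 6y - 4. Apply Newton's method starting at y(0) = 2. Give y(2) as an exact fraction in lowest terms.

15434/6705

p'(y) = 4y^3 - 9y^2 + 10y - 6.
p(2) = -4, p'(2) = 10, so y(1) = 2 - (-4)/10 = 12/5.
p(12/5) = 1316/625, p'(12/5) = 2682/125, so y(2) = (12/5) - (1316/625)/(2682/125) = 15434/6705.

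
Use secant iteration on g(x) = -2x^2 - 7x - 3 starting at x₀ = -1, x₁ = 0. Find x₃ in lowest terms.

-15/29

g(-1) = 2, g(0) = -3. x₂ = 0 - (-3)·(0 - (-1))/((-3) - 2) = -3/5.
g(0) = -3, g(-3/5) = 12/25. x₃ = (-3/5) - (12/25)·((-3/5) - 0)/((12/25) - (-3)) = -15/29.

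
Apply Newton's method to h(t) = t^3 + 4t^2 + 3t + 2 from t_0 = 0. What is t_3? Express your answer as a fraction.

34202/226557

h'(t) = 3t^2 + 8t + 3.
h(0) = 2, h'(0) = 3, so t_1 = 0 - 2/3 = -2/3.
h(-2/3) = 40/27, h'(-2/3) = -1, so t_2 = (-2/3) - (40/27)/(-1) = 22/27.
h(22/27) = 150400/19683, h'(22/27) = 2797/243, so t_3 = (22/27) - (150400/19683)/(2797/243) = 34202/226557.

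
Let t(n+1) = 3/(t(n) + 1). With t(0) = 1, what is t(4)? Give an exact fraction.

33/26

t(1) = 3/(1 + 1) = 3/2.
t(2) = 3/(3/2 + 1) = 6/5.
t(3) = 3/(6/5 + 1) = 15/11.
t(4) = 3/(15/11 + 1) = 33/26.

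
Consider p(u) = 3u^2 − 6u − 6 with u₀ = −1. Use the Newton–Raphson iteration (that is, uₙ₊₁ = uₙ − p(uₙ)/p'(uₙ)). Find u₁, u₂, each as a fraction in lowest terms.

u₁ = −3/4, u₂ = −41/56

p'(u) = 6u − 6.
p(−1) = 3, p'(−1) = −12, so u₁ = (−1) − 3/(−12) = −3/4.
p(−3/4) = 3/16, p'(−3/4) = −21/2, so u₂ = (−3/4) − (3/16)/(−21/2) = −41/56.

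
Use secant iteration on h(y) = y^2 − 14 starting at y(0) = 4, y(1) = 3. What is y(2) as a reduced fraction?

h(4) = 2, h(3) = −5. y(2) = 3 − (−5)·(3 − 4)/((−5) − 2) = 26/7.

26/7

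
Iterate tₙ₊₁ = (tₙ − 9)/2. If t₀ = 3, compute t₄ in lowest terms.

t₁ = (3 − 9)/2 = −3.
t₂ = ((−3) − 9)/2 = −6.
t₃ = ((−6) − 9)/2 = −15/2.
t₄ = ((−15/2) − 9)/2 = −33/4.

−33/4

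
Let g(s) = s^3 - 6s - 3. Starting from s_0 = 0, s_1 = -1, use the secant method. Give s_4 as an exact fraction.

g(0) = -3, g(-1) = 2. s_2 = (-1) - 2·((-1) - 0)/(2 - (-3)) = -3/5.
g(-1) = 2, g(-3/5) = 48/125. s_3 = (-3/5) - (48/125)·((-3/5) - (-1))/((48/125) - 2) = -51/101.
g(-3/5) = 48/125, g(-51/101) = -102048/1030301. s_4 = (-51/101) - (-102048/1030301)·((-51/101) - (-3/5))/((-102048/1030301) - (48/125)) = -226567/432017.

-226567/432017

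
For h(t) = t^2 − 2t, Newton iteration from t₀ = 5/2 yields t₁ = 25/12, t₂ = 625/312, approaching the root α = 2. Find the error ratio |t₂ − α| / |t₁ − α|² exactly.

t₁ − α = 25/12 − 2 = 1/12, so |t₁ − α| = 1/12.
t₂ − α = 625/312 − 2 = 1/312, so |t₂ − α| = 1/312.
|t₁ − α|² = 1/144.
Ratio = (1/312) / (1/144) = 6/13.

6/13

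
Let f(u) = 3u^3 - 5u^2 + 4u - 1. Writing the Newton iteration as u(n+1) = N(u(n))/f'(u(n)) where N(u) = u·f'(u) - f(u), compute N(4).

305

f'(u) = 9u^2 - 10u + 4.
N(u) = u·f'(u) - f(u) = u·(9u^2 - 10u + 4) - (3u^3 - 5u^2 + 4u - 1) = 6u^3 - 5u^2 + 1.
N(4) = 305.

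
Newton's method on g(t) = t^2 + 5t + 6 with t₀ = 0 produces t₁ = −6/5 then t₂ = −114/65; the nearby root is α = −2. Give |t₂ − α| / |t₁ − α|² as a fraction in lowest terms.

t₁ − α = −6/5 − (−2) = −6/5 + 2 = 4/5, so |t₁ − α| = 4/5.
t₂ − α = −114/65 − (−2) = −114/65 + 2 = 16/65, so |t₂ − α| = 16/65.
|t₁ − α|² = 16/25.
Ratio = (16/65) / (16/25) = 5/13.

5/13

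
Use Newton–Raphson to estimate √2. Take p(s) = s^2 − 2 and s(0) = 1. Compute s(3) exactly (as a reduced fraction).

p'(s) = 2s.
p(1) = −1, p'(1) = 2, so s(1) = 1 − (−1)/2 = 3/2.
p(3/2) = 1/4, p'(3/2) = 3, so s(2) = (3/2) − (1/4)/3 = 17/12.
p(17/12) = 1/144, p'(17/12) = 17/6, so s(3) = (17/12) − (1/144)/(17/6) = 577/408.

577/408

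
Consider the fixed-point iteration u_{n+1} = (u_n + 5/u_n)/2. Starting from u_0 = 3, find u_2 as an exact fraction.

47/21

u_1 = (3 + 5/3)/2 = 7/3.
u_2 = (7/3 + 5/(7/3))/2 = 47/21.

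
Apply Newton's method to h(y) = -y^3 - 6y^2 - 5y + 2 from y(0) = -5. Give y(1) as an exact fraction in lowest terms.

h'(y) = -3y^2 - 12y - 5.
h(-5) = 2, h'(-5) = -20, so y(1) = (-5) - 2/(-20) = -49/10.

-49/10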